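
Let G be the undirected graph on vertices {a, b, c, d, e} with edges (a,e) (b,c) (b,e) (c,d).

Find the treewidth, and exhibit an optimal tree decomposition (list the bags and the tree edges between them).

Every bag has size at most 2, so the width is 2 − 1 = 1 and tw(G) ≤ 1. G has an edge, so its treewidth is at least 1. The upper and lower bounds meet at 1, so that is the treewidth.

Treewidth 1.
Bags: B1 = {a, e}  B2 = {b, e}  B3 = {b, c}  B4 = {c, d}
Tree: B1–B2, B2–B3, B3–B4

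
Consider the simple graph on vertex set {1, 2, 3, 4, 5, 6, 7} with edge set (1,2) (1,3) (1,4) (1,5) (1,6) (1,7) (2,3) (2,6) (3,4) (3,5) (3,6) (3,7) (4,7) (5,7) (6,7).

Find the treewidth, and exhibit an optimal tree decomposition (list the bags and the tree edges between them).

Every bag has size at most 4, so the width is 4 − 1 = 3 and tw(G) ≤ 3. Conversely, {1, 2, 3, 6} is a clique of size 4, and the vertices of any clique must share a bag in every tree decomposition; so some bag has ≥ 4 vertices and tw(G) ≥ 3. Combining the bounds, tw(G) = 3.

Treewidth 3.
One optimal decomposition is:
Bags: B1 = {1, 3, 4, 7}  B2 = {1, 3, 6, 7}  B3 = {1, 2, 3, 6}  B4 = {1, 3, 5, 7}
Tree: B1–B2, B2–B3, B1–B4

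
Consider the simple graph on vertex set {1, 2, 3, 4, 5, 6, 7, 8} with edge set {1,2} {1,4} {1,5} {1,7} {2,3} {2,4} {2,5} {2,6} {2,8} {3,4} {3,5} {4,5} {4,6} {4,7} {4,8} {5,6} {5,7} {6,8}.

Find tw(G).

A width-3 tree decomposition is:
Bags: B1 = {1, 2, 4, 5}  B2 = {2, 4, 5, 6}  B3 = {1, 4, 5, 7}  B4 = {2, 3, 4, 5}  B5 = {2, 4, 6, 8}
Tree: B1–B2, B1–B3, B2–B4, B2–B5
Every bag has size at most 4, so the width is 4 − 1 = 3 and tw(G) ≤ 3. On the other hand G contains the 4-clique {2, 4, 6, 8}. A clique must lie in a single bag of any decomposition, so no decomposition can have width below 3. Hence tw(G) = 3 exactly.

3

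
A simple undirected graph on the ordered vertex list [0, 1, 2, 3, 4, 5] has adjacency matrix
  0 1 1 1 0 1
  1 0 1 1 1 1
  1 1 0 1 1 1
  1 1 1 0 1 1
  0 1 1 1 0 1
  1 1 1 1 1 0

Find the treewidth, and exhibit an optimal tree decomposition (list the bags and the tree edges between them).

Treewidth 4.
Bags: B1 = {0, 1, 2, 3, 5}  B2 = {1, 2, 3, 4, 5}
Tree: B1–B2

Each bag holds 5 vertices, so the decomposition has width 4, which upper-bounds the treewidth. Conversely, {0, 1, 2, 3, 5} is a clique of size 5, and the vertices of any clique must share a bag in every tree decomposition; so some bag has ≥ 5 vertices and tw(G) ≥ 4. The upper and lower bounds meet at 4, so that is the treewidth.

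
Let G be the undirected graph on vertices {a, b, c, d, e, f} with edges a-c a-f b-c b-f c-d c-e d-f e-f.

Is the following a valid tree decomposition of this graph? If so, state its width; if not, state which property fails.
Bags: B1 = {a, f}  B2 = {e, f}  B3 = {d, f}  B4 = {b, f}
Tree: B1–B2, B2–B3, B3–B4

A tree decomposition must satisfy three properties: every vertex lies in some bag; for every edge, both endpoints lie together in some bag; and for every vertex, the bags containing it form a connected subtree. Here vertex c appears in no bag, so the decomposition is invalid.

No — vertex c appears in no bag.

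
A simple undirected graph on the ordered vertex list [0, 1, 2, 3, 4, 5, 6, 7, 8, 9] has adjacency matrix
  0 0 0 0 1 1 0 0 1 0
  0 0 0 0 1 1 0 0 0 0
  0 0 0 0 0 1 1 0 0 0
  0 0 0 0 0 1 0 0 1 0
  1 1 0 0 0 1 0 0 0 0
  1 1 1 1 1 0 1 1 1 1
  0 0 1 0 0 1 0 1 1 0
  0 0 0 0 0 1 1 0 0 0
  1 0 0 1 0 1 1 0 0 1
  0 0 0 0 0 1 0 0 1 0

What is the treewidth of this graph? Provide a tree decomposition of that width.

Treewidth 2.
One optimal decomposition is:
Bags: B1 = {5, 6, 8}  B2 = {5, 8, 9}  B3 = {5, 6, 7}  B4 = {0, 5, 8}  B5 = {0, 4, 5}  B6 = {1, 4, 5}  B7 = {2, 5, 6}  B8 = {3, 5, 8}
Tree: B1–B2, B1–B3, B1–B4, B4–B5, B5–B6, B1–B7, B1–B8

Each bag holds 3 vertices, so the decomposition has width 2, which upper-bounds the treewidth. For the lower bound, the 3 vertices {1, 4, 5} are pairwise adjacent, and any tree decomposition puts a clique entirely inside one bag — forcing width ≥ 2. The upper and lower bounds meet at 2, so that is the treewidth.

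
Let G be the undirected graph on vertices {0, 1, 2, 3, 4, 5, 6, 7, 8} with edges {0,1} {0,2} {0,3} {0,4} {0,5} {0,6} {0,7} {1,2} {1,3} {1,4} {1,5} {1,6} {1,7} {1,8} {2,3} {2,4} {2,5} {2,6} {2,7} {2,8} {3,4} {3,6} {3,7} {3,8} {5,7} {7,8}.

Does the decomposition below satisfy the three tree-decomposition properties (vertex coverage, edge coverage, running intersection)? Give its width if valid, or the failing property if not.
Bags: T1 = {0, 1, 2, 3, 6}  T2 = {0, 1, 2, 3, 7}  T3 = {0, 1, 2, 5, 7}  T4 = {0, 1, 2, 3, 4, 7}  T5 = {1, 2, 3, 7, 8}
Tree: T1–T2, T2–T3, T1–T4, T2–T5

A tree decomposition must satisfy three properties: every vertex lies in some bag; for every edge, both endpoints lie together in some bag; and for every vertex, the bags containing it form a connected subtree. Here bags containing vertex 7 are not connected in the tree, so the decomposition is invalid.

No — bags containing vertex 7 are not connected in the tree.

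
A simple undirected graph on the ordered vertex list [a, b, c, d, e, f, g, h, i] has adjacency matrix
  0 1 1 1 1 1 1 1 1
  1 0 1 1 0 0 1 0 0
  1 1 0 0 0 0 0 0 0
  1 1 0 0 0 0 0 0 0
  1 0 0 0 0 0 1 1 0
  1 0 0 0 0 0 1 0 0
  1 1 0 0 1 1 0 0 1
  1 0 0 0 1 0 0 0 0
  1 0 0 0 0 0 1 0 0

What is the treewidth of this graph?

2

A width-2 tree decomposition is:
Bags: B1 = {a, e, h}  B2 = {a, e, g}  B3 = {a, f, g}  B4 = {a, b, g}  B5 = {a, b, c}  B6 = {a, b, d}  B7 = {a, g, i}
Tree: B1–B2, B2–B3, B3–B4, B4–B5, B5–B6, B4–B7
The largest bag has 3 vertices, giving width 2; this decomposition certifies tw(G) ≤ 2. For the lower bound, the 3 vertices {a, b, d} are pairwise adjacent, and any tree decomposition puts a clique entirely inside one bag — forcing width ≥ 2. Combining the bounds, tw(G) = 2.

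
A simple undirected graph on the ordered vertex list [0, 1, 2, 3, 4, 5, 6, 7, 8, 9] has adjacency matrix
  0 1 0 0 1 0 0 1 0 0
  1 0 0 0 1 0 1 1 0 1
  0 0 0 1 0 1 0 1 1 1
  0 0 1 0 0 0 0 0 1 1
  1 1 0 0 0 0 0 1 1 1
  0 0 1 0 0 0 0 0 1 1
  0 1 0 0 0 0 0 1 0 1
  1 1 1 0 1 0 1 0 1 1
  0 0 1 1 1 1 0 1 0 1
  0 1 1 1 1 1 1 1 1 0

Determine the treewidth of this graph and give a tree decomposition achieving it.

Treewidth 3.
One such decomposition:
Bags: B1 = {1, 4, 7, 9}  B2 = {1, 6, 7, 9}  B3 = {4, 7, 8, 9}  B4 = {2, 7, 8, 9}  B5 = {2, 5, 8, 9}  B6 = {2, 3, 8, 9}  B7 = {0, 1, 4, 7}
Tree: B1–B2, B1–B3, B3–B4, B4–B5, B4–B6, B1–B7

Each bag holds 4 vertices, so the decomposition has width 3, which upper-bounds the treewidth. For the lower bound, the 4 vertices {0, 1, 4, 7} are pairwise adjacent, and any tree decomposition puts a clique entirely inside one bag — forcing width ≥ 3. Therefore the treewidth is 3.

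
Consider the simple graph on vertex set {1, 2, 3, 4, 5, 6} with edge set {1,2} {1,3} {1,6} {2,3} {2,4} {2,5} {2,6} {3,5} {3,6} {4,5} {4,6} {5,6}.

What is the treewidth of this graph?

A width-3 tree decomposition is:
Bags: B1 = {1, 2, 3, 6}  B2 = {2, 3, 5, 6}  B3 = {2, 4, 5, 6}
Tree: B1–B2, B2–B3
Each bag holds 4 vertices, so the decomposition has width 3, which upper-bounds the treewidth. On the other hand G contains the 4-clique {1, 2, 3, 6}. A clique must lie in a single bag of any decomposition, so no decomposition can have width below 3. Hence tw(G) = 3 exactly.

3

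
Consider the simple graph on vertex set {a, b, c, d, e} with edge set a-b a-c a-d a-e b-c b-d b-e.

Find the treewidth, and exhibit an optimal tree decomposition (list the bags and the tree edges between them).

Treewidth 2.
One optimal decomposition is:
Bags: B1 = {a, b, c}  B2 = {a, b, e}  B3 = {a, b, d}
Tree: B1–B2, B1–B3

Each bag holds 3 vertices, so the decomposition has width 2, which upper-bounds the treewidth. On the other hand G contains the 3-clique {a, b, d}. A clique must lie in a single bag of any decomposition, so no decomposition can have width below 2. Hence tw(G) = 2 exactly.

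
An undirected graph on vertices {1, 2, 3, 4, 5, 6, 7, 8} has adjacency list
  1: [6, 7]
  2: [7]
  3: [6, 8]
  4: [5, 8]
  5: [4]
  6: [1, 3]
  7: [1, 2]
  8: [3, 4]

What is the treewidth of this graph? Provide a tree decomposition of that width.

Each bag holds 2 vertices, so the decomposition has width 1, which upper-bounds the treewidth. Any graph with an edge has treewidth ≥ 1, and G has the edge 5–4. Combining the bounds, tw(G) = 1.

Treewidth 1.
One optimal decomposition is:
Bags: B1 = {4, 5}  B2 = {4, 8}  B3 = {3, 8}  B4 = {3, 6}  B5 = {1, 6}  B6 = {1, 7}  B7 = {2, 7}
Tree: B1–B2, B2–B3, B3–B4, B4–B5, B5–B6, B6–B7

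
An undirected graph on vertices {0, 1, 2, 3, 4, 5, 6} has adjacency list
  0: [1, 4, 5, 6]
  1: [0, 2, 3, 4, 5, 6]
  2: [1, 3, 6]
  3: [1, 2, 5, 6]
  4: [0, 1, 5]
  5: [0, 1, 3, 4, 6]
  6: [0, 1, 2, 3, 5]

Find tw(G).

3

A width-3 tree decomposition is:
Bags: B1 = {1, 2, 3, 6}  B2 = {1, 3, 5, 6}  B3 = {0, 1, 5, 6}  B4 = {0, 1, 4, 5}
Tree: B1–B2, B2–B3, B3–B4
Each bag holds 4 vertices, so the decomposition has width 3, which upper-bounds the treewidth. For the lower bound, the 4 vertices {1, 2, 3, 6} are pairwise adjacent, and any tree decomposition puts a clique entirely inside one bag — forcing width ≥ 3. Hence tw(G) = 3 exactly.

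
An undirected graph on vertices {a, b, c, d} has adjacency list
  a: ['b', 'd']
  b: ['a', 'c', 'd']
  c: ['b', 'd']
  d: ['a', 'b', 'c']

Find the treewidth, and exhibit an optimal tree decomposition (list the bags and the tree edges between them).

Treewidth 2.
One such decomposition:
Bags: B1 = {b, c, d}  B2 = {a, b, d}
Tree: B1–B2

Every bag has size at most 3, so the width is 3 − 1 = 2 and tw(G) ≤ 2. On the other hand G contains the 3-clique {b, c, d}. A clique must lie in a single bag of any decomposition, so no decomposition can have width below 2. Combining the bounds, tw(G) = 2.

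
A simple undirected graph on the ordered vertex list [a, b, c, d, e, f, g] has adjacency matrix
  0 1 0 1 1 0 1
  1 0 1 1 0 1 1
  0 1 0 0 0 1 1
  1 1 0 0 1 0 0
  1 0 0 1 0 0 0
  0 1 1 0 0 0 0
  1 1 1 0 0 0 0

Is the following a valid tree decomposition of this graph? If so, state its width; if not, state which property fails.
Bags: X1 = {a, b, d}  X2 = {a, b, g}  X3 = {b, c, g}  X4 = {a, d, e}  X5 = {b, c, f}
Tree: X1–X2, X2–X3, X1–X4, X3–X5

Checking the three conditions: (i) the bags cover all of {a, b, c, d, e, f, g}; (ii) for each edge, some bag contains both endpoints; (iii) the bags containing any fixed vertex form a subtree. All hold, so the decomposition is valid with width 3 − 1 = 2.

Yes; width 2.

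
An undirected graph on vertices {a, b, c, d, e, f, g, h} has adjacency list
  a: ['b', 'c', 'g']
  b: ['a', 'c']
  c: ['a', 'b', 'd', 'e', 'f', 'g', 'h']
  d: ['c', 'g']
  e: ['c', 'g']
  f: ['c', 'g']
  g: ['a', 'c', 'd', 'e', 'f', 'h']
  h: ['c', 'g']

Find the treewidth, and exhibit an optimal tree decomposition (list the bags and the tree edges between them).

Treewidth 2.
One such decomposition:
Bags: B1 = {c, g, h}  B2 = {a, c, g}  B3 = {a, b, c}  B4 = {c, e, g}  B5 = {c, d, g}  B6 = {c, f, g}
Tree: B1–B2, B2–B3, B1–B4, B1–B5, B2–B6

Every bag has size at most 3, so the width is 3 − 1 = 2 and tw(G) ≤ 2. On the other hand G contains the 3-clique {c, d, g}. A clique must lie in a single bag of any decomposition, so no decomposition can have width below 2. Therefore the treewidth is 2.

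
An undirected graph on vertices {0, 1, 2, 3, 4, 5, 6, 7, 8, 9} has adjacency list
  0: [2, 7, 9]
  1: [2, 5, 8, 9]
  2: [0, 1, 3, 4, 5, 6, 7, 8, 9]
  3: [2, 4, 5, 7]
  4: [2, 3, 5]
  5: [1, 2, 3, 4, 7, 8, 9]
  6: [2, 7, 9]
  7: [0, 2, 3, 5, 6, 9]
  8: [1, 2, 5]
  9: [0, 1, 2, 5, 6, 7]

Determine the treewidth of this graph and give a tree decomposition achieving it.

Treewidth 3.
Bags: B1 = {0, 2, 7, 9}  B2 = {2, 5, 7, 9}  B3 = {1, 2, 5, 9}  B4 = {2, 6, 7, 9}  B5 = {2, 3, 5, 7}  B6 = {1, 2, 5, 8}  B7 = {2, 3, 4, 5}
Tree: B1–B2, B2–B3, B2–B4, B2–B5, B3–B6, B5–B7

Every bag has size at most 4, so the width is 4 − 1 = 3 and tw(G) ≤ 3. On the other hand G contains the 4-clique {0, 2, 7, 9}. A clique must lie in a single bag of any decomposition, so no decomposition can have width below 3. Combining the bounds, tw(G) = 3.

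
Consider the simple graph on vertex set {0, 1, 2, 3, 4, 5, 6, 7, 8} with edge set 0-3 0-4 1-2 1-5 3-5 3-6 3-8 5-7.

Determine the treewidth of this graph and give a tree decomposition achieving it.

Every bag has size at most 2, so the width is 2 − 1 = 1 and tw(G) ≤ 1. Since G has at least one edge (e.g. 5–3), it is not an edgeless graph, so tw(G) ≥ 1. Combining the bounds, tw(G) = 1.

Treewidth 1.
One such decomposition:
Bags: B1 = {3, 5}  B2 = {0, 3}  B3 = {5, 7}  B4 = {1, 5}  B5 = {3, 6}  B6 = {0, 4}  B7 = {1, 2}  B8 = {3, 8}
Tree: B1–B2, B1–B3, B3–B4, B2–B5, B2–B6, B4–B7, B1–B8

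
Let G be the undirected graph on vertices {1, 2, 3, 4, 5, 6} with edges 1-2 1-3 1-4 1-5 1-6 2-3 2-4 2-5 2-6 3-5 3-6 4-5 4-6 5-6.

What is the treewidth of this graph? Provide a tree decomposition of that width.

Treewidth 4.
Bags: B1 = {1, 2, 3, 5, 6}  B2 = {1, 2, 4, 5, 6}
Tree: B1–B2

Every bag has size at most 5, so the width is 5 − 1 = 4 and tw(G) ≤ 4. Conversely, {1, 2, 3, 5, 6} is a clique of size 5, and the vertices of any clique must share a bag in every tree decomposition; so some bag has ≥ 5 vertices and tw(G) ≥ 4. Hence tw(G) = 4 exactly.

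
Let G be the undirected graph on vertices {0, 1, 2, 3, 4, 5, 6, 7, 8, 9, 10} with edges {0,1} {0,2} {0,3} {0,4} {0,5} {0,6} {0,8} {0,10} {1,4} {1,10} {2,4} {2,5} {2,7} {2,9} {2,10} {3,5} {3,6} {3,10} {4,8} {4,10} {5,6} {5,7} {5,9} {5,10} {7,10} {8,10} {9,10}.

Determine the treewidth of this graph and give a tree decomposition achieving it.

Each bag holds 4 vertices, so the decomposition has width 3, which upper-bounds the treewidth. For the lower bound, the 4 vertices {0, 3, 5, 10} are pairwise adjacent, and any tree decomposition puts a clique entirely inside one bag — forcing width ≥ 3. Hence tw(G) = 3 exactly.

Treewidth 3.
One such decomposition:
Bags: B1 = {0, 1, 4, 10}  B2 = {0, 2, 4, 10}  B3 = {0, 2, 5, 10}  B4 = {0, 3, 5, 10}  B5 = {2, 5, 9, 10}  B6 = {0, 4, 8, 10}  B7 = {0, 3, 5, 6}  B8 = {2, 5, 7, 10}
Tree: B1–B2, B2–B3, B3–B4, B3–B5, B1–B6, B4–B7, B3–B8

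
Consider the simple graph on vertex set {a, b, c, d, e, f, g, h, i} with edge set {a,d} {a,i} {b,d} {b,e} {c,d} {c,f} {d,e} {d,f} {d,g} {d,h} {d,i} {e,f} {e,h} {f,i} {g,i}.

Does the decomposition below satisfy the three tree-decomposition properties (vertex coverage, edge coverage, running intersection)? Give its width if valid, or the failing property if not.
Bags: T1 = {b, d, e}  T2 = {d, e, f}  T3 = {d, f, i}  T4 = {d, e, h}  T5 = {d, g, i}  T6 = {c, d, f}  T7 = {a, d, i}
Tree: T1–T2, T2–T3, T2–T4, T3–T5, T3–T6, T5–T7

Yes; width 2.

Checking the three conditions: (i) the bags cover all of {a, b, c, d, e, f, g, h, i}; (ii) for each edge, some bag contains both endpoints; (iii) the bags containing any fixed vertex form a subtree. All hold, so the decomposition is valid with width 3 − 1 = 2.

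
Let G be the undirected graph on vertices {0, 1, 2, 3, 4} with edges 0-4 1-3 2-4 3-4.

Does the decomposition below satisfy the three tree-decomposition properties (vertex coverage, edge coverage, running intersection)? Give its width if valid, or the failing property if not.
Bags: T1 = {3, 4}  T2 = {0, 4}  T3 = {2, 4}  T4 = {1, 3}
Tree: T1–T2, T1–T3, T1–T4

Checking the three conditions: (i) the bags cover all of {0, 1, 2, 3, 4}; (ii) for each edge, some bag contains both endpoints; (iii) the bags containing any fixed vertex form a subtree. All hold, so the decomposition is valid with width 2 − 1 = 1.

Yes; width 1.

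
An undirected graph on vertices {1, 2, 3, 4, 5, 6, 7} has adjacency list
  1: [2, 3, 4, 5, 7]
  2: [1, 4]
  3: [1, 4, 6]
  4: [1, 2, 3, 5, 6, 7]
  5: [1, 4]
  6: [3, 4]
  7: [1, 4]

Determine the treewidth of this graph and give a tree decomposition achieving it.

The largest bag has 3 vertices, giving width 2; this decomposition certifies tw(G) ≤ 2. Conversely, {1, 2, 4} is a clique of size 3, and the vertices of any clique must share a bag in every tree decomposition; so some bag has ≥ 3 vertices and tw(G) ≥ 2. The upper and lower bounds meet at 2, so that is the treewidth.

Treewidth 2.
One such decomposition:
Bags: B1 = {1, 3, 4}  B2 = {1, 4, 5}  B3 = {1, 2, 4}  B4 = {3, 4, 6}  B5 = {1, 4, 7}
Tree: B1–B2, B1–B3, B1–B4, B1–B5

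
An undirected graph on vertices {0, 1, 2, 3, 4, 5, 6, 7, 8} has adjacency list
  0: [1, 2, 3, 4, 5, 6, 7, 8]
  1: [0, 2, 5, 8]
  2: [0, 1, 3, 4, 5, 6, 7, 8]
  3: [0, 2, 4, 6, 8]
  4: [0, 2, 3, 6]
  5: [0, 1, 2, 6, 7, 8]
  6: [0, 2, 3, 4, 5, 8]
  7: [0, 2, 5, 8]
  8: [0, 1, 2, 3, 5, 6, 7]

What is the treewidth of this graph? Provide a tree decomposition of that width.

The largest bag has 5 vertices, giving width 4; this decomposition certifies tw(G) ≤ 4. Conversely, {0, 2, 3, 6, 8} is a clique of size 5, and the vertices of any clique must share a bag in every tree decomposition; so some bag has ≥ 5 vertices and tw(G) ≥ 4. The upper and lower bounds meet at 4, so that is the treewidth.

Treewidth 4.
Bags: B1 = {0, 2, 5, 6, 8}  B2 = {0, 2, 3, 6, 8}  B3 = {0, 2, 5, 7, 8}  B4 = {0, 2, 3, 4, 6}  B5 = {0, 1, 2, 5, 8}
Tree: B1–B2, B1–B3, B2–B4, B3–B5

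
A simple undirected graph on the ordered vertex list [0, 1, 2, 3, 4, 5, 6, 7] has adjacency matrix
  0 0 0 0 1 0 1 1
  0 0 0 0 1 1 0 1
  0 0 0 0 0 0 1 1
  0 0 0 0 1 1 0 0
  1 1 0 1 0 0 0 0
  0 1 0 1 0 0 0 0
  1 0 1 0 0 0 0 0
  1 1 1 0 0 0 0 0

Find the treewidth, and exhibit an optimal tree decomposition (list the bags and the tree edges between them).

Treewidth 2.
Bags: B1 = {1, 3, 5}  B2 = {1, 3, 4}  B3 = {1, 4, 7}  B4 = {0, 4, 7}  B5 = {0, 2, 7}  B6 = {0, 2, 6}
Tree: B1–B2, B2–B3, B3–B4, B4–B5, B5–B6

Every bag has size at most 3, so the width is 3 − 1 = 2 and tw(G) ≤ 2. The edges 5–3–4–1–5 form a cycle, so G is not a tree and its treewidth is at least 2. Therefore the treewidth is 2.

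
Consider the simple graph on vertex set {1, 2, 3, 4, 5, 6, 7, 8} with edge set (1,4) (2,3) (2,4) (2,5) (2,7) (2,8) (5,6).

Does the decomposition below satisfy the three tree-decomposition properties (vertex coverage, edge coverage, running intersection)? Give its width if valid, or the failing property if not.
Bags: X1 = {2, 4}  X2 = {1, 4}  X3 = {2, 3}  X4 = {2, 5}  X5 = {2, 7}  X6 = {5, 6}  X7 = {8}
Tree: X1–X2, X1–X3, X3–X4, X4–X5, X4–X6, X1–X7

No — edge (2,8) lies in no bag.

A tree decomposition must satisfy three properties: every vertex lies in some bag; for every edge, both endpoints lie together in some bag; and for every vertex, the bags containing it form a connected subtree. Here edge (2,8) lies in no bag, so the decomposition is invalid.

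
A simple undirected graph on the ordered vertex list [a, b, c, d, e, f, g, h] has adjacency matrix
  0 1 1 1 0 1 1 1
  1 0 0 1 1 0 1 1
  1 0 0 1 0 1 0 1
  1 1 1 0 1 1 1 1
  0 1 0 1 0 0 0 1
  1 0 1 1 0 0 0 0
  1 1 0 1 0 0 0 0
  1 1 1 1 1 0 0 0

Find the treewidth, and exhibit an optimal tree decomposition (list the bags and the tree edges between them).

Each bag holds 4 vertices, so the decomposition has width 3, which upper-bounds the treewidth. On the other hand G contains the 4-clique {b, d, e, h}. A clique must lie in a single bag of any decomposition, so no decomposition can have width below 3. Combining the bounds, tw(G) = 3.

Treewidth 3.
One such decomposition:
Bags: B1 = {a, b, d, h}  B2 = {b, d, e, h}  B3 = {a, b, d, g}  B4 = {a, c, d, h}  B5 = {a, c, d, f}
Tree: B1–B2, B1–B3, B1–B4, B4–B5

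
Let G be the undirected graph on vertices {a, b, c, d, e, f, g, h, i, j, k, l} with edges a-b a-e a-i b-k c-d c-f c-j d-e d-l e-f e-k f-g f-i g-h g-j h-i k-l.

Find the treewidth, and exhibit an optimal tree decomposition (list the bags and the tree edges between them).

Treewidth 3.
One optimal decomposition is:
Bags: B1 = {b, d, k, l}  B2 = {b, d, e, k}  B3 = {a, b, d, e}  B4 = {a, c, d, e}  B5 = {a, c, e, f}  B6 = {a, c, f, i}  B7 = {c, f, i, j}  B8 = {f, g, i, j}  B9 = {g, h, i, j}
Tree: B1–B2, B2–B3, B3–B4, B4–B5, B5–B6, B6–B7, B7–B8, B8–B9

Every bag has size at most 4, so the width is 4 − 1 = 3 and tw(G) ≤ 3. For the lower bound: the 4 vertex sets {b,k,l}, {d}, {e}, {a,c,f,i} are disjoint, each induces a connected subgraph, and every pair is joined by at least one edge of G. Contracting each set to a single vertex therefore yields K_{4} as a minor, and since treewidth is minor-monotone, tw(G) ≥ tw(K_{4}) = 3. Therefore the treewidth is 3.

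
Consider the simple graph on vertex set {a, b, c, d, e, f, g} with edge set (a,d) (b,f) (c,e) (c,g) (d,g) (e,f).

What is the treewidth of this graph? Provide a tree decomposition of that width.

The largest bag has 2 vertices, giving width 1; this decomposition certifies tw(G) ≤ 1. Any graph with an edge has treewidth ≥ 1, and G has the edge a–d. Hence tw(G) = 1 exactly.

Treewidth 1.
One optimal decomposition is:
Bags: B1 = {a, d}  B2 = {d, g}  B3 = {c, g}  B4 = {c, e}  B5 = {e, f}  B6 = {b, f}
Tree: B1–B2, B2–B3, B3–B4, B4–B5, B5–B6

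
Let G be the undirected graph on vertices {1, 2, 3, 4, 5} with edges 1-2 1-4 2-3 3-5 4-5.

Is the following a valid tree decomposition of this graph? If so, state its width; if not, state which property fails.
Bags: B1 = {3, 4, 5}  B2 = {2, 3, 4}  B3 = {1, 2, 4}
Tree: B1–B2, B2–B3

Vertex coverage: the bags together contain {1, 2, 3, 4, 5}, the full vertex set. Edge coverage: each edge of G has both endpoints in at least one bag. Running intersection: for every vertex, the bags containing it form a connected subtree. All three properties hold, so this is a valid tree decomposition of width max|bag| − 1 = 2, and hence tw(G) ≤ 2.

Yes; width 2.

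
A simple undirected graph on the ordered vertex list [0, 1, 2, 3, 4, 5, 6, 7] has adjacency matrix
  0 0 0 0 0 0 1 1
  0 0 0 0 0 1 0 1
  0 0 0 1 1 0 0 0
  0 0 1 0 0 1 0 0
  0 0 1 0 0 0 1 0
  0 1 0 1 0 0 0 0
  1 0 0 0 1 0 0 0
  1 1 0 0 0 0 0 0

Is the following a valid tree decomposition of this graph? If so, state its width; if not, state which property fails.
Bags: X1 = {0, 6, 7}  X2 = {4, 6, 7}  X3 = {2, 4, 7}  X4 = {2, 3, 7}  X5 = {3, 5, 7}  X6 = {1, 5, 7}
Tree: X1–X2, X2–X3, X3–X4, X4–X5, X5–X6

Yes; width 2.

Every vertex of G appears in some bag (union = {0, 1, 2, 3, 4, 5, 6, 7}); every edge is covered by a bag; and for each vertex v the set of bags containing v is connected in the bag tree. The decomposition is therefore valid. The largest bag has 3 vertices, so the width is 2.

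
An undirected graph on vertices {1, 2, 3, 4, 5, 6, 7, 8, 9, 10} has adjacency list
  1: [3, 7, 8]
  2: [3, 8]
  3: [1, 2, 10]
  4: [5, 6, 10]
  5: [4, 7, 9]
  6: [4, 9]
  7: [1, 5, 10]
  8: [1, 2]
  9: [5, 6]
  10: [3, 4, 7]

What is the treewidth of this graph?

A width-2 tree decomposition is:
Bags: B1 = {1, 2, 8}  B2 = {1, 2, 3}  B3 = {1, 3, 7}  B4 = {3, 7, 10}  B5 = {5, 7, 10}  B6 = {4, 5, 10}  B7 = {4, 5, 9}  B8 = {4, 6, 9}
Tree: B1–B2, B2–B3, B3–B4, B4–B5, B5–B6, B6–B7, B7–B8
Every bag has size at most 3, so the width is 3 − 1 = 2 and tw(G) ≤ 2. The edges 8–2–3–1–8 form a cycle, so G is not a tree and its treewidth is at least 2. Hence tw(G) = 2 exactly.

2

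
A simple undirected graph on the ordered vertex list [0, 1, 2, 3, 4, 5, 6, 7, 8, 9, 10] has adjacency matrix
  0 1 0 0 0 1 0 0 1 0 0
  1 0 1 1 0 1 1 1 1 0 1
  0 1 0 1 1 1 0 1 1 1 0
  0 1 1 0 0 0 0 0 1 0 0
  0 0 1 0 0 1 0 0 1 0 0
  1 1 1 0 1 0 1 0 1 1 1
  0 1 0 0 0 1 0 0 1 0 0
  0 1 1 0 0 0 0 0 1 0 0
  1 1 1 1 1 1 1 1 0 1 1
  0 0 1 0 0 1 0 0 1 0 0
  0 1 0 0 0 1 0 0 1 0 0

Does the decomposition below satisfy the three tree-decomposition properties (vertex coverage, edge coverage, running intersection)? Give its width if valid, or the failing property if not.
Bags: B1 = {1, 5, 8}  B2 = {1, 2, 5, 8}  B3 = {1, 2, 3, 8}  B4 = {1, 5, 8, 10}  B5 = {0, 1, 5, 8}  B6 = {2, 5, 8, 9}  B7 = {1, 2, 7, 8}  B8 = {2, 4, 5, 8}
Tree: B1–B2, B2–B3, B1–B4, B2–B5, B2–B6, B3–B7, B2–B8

A tree decomposition must satisfy three properties: every vertex lies in some bag; for every edge, both endpoints lie together in some bag; and for every vertex, the bags containing it form a connected subtree. Here vertex 6 appears in no bag, so the decomposition is invalid.

No — vertex 6 appears in no bag.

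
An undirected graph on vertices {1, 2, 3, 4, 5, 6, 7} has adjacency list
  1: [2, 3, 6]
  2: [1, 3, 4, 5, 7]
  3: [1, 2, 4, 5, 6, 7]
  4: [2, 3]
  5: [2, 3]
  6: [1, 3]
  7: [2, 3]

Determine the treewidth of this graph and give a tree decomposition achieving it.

Every bag has size at most 3, so the width is 3 − 1 = 2 and tw(G) ≤ 2. For the lower bound, the 3 vertices {1, 2, 3} are pairwise adjacent, and any tree decomposition puts a clique entirely inside one bag — forcing width ≥ 2. Hence tw(G) = 2 exactly.

Treewidth 2.
One such decomposition:
Bags: B1 = {1, 2, 3}  B2 = {2, 3, 5}  B3 = {2, 3, 4}  B4 = {1, 3, 6}  B5 = {2, 3, 7}
Tree: B1–B2, B1–B3, B1–B4, B1–B5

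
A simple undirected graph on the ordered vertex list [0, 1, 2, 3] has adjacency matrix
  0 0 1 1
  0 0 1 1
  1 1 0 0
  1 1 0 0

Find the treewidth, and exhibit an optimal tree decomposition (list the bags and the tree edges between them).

Treewidth 2.
One such decomposition:
Bags: B1 = {0, 1, 3}  B2 = {0, 1, 2}
Tree: B1–B2

The largest bag has 3 vertices, giving width 2; this decomposition certifies tw(G) ≤ 2. The edges 1–3–0–2–1 form a cycle, so G is not a tree and its treewidth is at least 2. Hence tw(G) = 2 exactly.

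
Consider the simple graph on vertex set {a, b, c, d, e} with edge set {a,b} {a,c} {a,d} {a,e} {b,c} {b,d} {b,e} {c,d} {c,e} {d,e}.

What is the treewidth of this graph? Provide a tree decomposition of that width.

Treewidth 4.
Bags: B1 = {a, b, c, d, e}
Tree: (single bag)

With just one bag of size 5, the width is 5 − 1 = 4, so tw(G) ≤ 4. On the other hand G contains the 5-clique {a, b, c, d, e}. A clique must lie in a single bag of any decomposition, so no decomposition can have width below 4. Therefore the treewidth is 4.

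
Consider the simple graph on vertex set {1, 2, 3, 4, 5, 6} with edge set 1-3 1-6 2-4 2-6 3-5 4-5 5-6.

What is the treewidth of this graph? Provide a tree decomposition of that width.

Treewidth 2.
Bags: B1 = {2, 4, 5}  B2 = {2, 5, 6}  B3 = {3, 5, 6}  B4 = {1, 3, 6}
Tree: B1–B2, B2–B3, B3–B4

Each bag holds 3 vertices, so the decomposition has width 2, which upper-bounds the treewidth. Since 4–2–6–5–4 is a cycle in G, G is not acyclic. Forests are exactly the graphs of treewidth ≤ 1, so tw(G) ≥ 2. Hence tw(G) = 2 exactly.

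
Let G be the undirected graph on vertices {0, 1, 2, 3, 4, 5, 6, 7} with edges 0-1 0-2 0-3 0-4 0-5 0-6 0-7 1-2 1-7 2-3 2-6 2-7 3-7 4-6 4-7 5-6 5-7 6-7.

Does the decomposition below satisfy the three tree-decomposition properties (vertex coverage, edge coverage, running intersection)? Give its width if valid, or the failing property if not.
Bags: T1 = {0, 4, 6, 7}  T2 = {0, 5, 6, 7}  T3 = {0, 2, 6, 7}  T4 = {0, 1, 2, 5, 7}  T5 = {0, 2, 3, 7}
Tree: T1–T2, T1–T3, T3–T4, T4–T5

No — bags containing vertex 5 are not connected in the tree.

A tree decomposition must satisfy three properties: every vertex lies in some bag; for every edge, both endpoints lie together in some bag; and for every vertex, the bags containing it form a connected subtree. Here bags containing vertex 5 are not connected in the tree, so the decomposition is invalid.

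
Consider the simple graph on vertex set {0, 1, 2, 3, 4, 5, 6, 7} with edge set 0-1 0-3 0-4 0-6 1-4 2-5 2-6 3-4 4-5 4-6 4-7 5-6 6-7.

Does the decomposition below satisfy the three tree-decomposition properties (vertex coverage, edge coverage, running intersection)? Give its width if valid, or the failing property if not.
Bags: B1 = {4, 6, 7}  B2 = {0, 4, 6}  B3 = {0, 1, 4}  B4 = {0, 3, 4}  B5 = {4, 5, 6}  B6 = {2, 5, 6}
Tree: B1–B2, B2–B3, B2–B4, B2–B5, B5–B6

Yes; width 2.

Every vertex of G appears in some bag (union = {0, 1, 2, 3, 4, 5, 6, 7}); every edge is covered by a bag; and for each vertex v the set of bags containing v is connected in the bag tree. The decomposition is therefore valid. The largest bag has 3 vertices, so the width is 2.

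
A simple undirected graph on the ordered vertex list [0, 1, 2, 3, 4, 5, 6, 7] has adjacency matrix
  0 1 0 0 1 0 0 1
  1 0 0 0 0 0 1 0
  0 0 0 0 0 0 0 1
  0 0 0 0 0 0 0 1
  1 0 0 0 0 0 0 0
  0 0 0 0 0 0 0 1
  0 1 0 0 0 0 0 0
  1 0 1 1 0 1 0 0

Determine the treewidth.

A width-1 tree decomposition is:
Bags: B1 = {0, 7}  B2 = {2, 7}  B3 = {0, 1}  B4 = {3, 7}  B5 = {5, 7}  B6 = {0, 4}  B7 = {1, 6}
Tree: B1–B2, B1–B3, B1–B4, B1–B5, B1–B6, B3–B7
The largest bag has 2 vertices, giving width 1; this decomposition certifies tw(G) ≤ 1. G has an edge, so its treewidth is at least 1. Therefore the treewidth is 1.

1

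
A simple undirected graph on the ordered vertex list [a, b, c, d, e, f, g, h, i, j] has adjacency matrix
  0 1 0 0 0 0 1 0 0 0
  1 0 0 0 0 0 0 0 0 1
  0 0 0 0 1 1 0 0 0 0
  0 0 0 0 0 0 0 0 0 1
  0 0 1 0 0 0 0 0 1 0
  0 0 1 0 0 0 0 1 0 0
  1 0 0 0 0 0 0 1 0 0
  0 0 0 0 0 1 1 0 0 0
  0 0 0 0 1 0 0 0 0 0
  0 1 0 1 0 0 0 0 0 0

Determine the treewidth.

1

A width-1 tree decomposition is:
Bags: B1 = {e, i}  B2 = {c, e}  B3 = {c, f}  B4 = {f, h}  B5 = {g, h}  B6 = {a, g}  B7 = {a, b}  B8 = {b, j}  B9 = {d, j}
Tree: B1–B2, B2–B3, B3–B4, B4–B5, B5–B6, B6–B7, B7–B8, B8–B9
Every bag has size at most 2, so the width is 2 − 1 = 1 and tw(G) ≤ 1. G has an edge, so its treewidth is at least 1. The upper and lower bounds meet at 1, so that is the treewidth.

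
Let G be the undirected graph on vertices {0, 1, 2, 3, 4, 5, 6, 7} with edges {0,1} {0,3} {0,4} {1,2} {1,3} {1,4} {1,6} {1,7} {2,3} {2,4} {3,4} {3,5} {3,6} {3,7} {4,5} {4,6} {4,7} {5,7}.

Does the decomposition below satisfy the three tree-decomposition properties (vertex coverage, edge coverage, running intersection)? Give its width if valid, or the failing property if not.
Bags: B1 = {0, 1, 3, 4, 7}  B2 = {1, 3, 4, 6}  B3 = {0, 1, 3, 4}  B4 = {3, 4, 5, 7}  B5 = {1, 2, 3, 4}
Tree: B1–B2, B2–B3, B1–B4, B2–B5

No — bags containing vertex 0 are not connected in the tree.

A tree decomposition must satisfy three properties: every vertex lies in some bag; for every edge, both endpoints lie together in some bag; and for every vertex, the bags containing it form a connected subtree. Here bags containing vertex 0 are not connected in the tree, so the decomposition is invalid.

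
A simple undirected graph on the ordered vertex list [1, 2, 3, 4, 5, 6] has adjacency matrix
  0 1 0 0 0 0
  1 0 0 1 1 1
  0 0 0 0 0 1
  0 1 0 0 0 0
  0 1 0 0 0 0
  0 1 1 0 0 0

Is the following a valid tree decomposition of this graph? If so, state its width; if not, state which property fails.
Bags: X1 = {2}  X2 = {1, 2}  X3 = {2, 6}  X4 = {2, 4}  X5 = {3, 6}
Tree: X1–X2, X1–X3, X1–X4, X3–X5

No — vertex 5 appears in no bag.

A tree decomposition must satisfy three properties: every vertex lies in some bag; for every edge, both endpoints lie together in some bag; and for every vertex, the bags containing it form a connected subtree. Here vertex 5 appears in no bag, so the decomposition is invalid.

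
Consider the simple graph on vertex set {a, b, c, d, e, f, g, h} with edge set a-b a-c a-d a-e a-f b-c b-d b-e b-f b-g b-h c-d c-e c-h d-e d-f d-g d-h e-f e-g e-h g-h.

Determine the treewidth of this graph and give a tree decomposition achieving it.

Every bag has size at most 5, so the width is 5 − 1 = 4 and tw(G) ≤ 4. Conversely, {a, b, c, d, e} is a clique of size 5, and the vertices of any clique must share a bag in every tree decomposition; so some bag has ≥ 5 vertices and tw(G) ≥ 4. Therefore the treewidth is 4.

Treewidth 4.
One such decomposition:
Bags: B1 = {a, b, c, d, e}  B2 = {a, b, d, e, f}  B3 = {b, c, d, e, h}  B4 = {b, d, e, g, h}
Tree: B1–B2, B1–B3, B3–B4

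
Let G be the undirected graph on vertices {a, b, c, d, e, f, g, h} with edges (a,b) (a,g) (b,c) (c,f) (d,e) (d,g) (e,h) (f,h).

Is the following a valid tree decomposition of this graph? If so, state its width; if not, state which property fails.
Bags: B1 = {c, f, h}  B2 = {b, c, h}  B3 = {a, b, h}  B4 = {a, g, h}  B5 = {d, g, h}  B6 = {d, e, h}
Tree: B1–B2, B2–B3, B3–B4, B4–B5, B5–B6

Yes; width 2.

Checking the three conditions: (i) the bags cover all of {a, b, c, d, e, f, g, h}; (ii) for each edge, some bag contains both endpoints; (iii) the bags containing any fixed vertex form a subtree. All hold, so the decomposition is valid with width 3 − 1 = 2.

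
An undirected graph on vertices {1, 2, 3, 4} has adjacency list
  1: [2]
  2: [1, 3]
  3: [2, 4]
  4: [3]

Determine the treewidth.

1

A width-1 tree decomposition is:
Bags: B1 = {1, 2}  B2 = {2, 3}  B3 = {3, 4}
Tree: B1–B2, B2–B3
Each bag holds 2 vertices, so the decomposition has width 1, which upper-bounds the treewidth. Any graph with an edge has treewidth ≥ 1, and G has the edge 1–2. Therefore the treewidth is 1.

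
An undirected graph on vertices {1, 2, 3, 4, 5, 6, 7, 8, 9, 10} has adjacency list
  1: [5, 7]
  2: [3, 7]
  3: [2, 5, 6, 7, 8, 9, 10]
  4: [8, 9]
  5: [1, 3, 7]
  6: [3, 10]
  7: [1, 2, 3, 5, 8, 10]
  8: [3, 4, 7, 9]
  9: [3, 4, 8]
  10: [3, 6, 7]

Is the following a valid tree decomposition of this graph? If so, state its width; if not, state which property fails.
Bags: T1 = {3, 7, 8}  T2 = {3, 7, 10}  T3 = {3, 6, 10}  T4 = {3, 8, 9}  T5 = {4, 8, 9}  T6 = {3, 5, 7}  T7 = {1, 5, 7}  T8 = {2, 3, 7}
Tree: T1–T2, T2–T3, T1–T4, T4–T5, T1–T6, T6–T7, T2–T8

Yes; width 2.

Vertex coverage: the bags together contain {1, 2, 3, 4, 5, 6, 7, 8, 9, 10}, the full vertex set. Edge coverage: each edge of G has both endpoints in at least one bag. Running intersection: for every vertex, the bags containing it form a connected subtree. All three properties hold, so this is a valid tree decomposition of width max|bag| − 1 = 2, and hence tw(G) ≤ 2.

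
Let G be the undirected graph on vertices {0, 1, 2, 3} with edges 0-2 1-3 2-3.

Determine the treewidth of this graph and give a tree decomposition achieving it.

Every bag has size at most 2, so the width is 2 − 1 = 1 and tw(G) ≤ 1. Since G has at least one edge (e.g. 1–3), it is not an edgeless graph, so tw(G) ≥ 1. Combining the bounds, tw(G) = 1.

Treewidth 1.
One such decomposition:
Bags: B1 = {1, 3}  B2 = {2, 3}  B3 = {0, 2}
Tree: B1–B2, B2–B3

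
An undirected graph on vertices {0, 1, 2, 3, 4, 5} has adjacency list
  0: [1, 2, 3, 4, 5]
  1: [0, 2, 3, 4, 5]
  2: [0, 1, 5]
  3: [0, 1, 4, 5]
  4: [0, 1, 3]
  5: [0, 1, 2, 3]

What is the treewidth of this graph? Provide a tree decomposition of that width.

Treewidth 3.
One optimal decomposition is:
Bags: B1 = {0, 1, 3, 5}  B2 = {0, 1, 2, 5}  B3 = {0, 1, 3, 4}
Tree: B1–B2, B1–B3

Every bag has size at most 4, so the width is 4 − 1 = 3 and tw(G) ≤ 3. For the lower bound, the 4 vertices {0, 1, 2, 5} are pairwise adjacent, and any tree decomposition puts a clique entirely inside one bag — forcing width ≥ 3. The upper and lower bounds meet at 3, so that is the treewidth.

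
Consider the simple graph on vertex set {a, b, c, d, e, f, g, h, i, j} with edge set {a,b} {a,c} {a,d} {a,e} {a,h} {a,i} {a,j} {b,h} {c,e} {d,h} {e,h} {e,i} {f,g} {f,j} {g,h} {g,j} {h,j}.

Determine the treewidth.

2

A width-2 tree decomposition is:
Bags: B1 = {a, e, h}  B2 = {a, b, h}  B3 = {a, h, j}  B4 = {a, d, h}  B5 = {a, c, e}  B6 = {a, e, i}  B7 = {g, h, j}  B8 = {f, g, j}
Tree: B1–B2, B1–B3, B3–B4, B1–B5, B5–B6, B3–B7, B7–B8
Each bag holds 3 vertices, so the decomposition has width 2, which upper-bounds the treewidth. Conversely, {g, h, j} is a clique of size 3, and the vertices of any clique must share a bag in every tree decomposition; so some bag has ≥ 3 vertices and tw(G) ≥ 2. Hence tw(G) = 2 exactly.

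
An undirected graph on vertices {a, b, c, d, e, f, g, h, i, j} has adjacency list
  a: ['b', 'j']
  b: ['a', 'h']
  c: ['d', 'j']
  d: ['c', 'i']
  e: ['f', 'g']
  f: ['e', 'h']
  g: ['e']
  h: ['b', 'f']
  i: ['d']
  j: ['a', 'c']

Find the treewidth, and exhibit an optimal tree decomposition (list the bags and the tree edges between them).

Treewidth 1.
Bags: B1 = {e, g}  B2 = {e, f}  B3 = {f, h}  B4 = {b, h}  B5 = {a, b}  B6 = {a, j}  B7 = {c, j}  B8 = {c, d}  B9 = {d, i}
Tree: B1–B2, B2–B3, B3–B4, B4–B5, B5–B6, B6–B7, B7–B8, B8–B9

The largest bag has 2 vertices, giving width 1; this decomposition certifies tw(G) ≤ 1. G has an edge, so its treewidth is at least 1. The upper and lower bounds meet at 1, so that is the treewidth.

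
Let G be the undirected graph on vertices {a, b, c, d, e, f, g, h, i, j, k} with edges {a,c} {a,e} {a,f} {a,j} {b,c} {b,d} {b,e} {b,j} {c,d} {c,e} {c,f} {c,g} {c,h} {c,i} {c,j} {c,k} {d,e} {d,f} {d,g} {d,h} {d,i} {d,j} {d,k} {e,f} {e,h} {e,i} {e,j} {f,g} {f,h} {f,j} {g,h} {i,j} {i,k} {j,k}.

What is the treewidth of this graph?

A width-4 tree decomposition is:
Bags: B1 = {b, c, d, e, j}  B2 = {c, d, e, f, j}  B3 = {c, d, e, i, j}  B4 = {a, c, e, f, j}  B5 = {c, d, e, f, h}  B6 = {c, d, f, g, h}  B7 = {c, d, i, j, k}
Tree: B1–B2, B2–B3, B2–B4, B2–B5, B5–B6, B3–B7
Every bag has size at most 5, so the width is 5 − 1 = 4 and tw(G) ≤ 4. For the lower bound, the 5 vertices {c, d, f, g, h} are pairwise adjacent, and any tree decomposition puts a clique entirely inside one bag — forcing width ≥ 4. Combining the bounds, tw(G) = 4.

4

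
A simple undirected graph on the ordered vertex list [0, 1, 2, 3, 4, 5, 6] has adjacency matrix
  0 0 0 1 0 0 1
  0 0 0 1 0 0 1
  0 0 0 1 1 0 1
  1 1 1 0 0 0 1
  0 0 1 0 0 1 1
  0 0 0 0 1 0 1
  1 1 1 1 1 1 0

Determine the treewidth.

A width-2 tree decomposition is:
Bags: B1 = {2, 3, 6}  B2 = {2, 4, 6}  B3 = {1, 3, 6}  B4 = {0, 3, 6}  B5 = {4, 5, 6}
Tree: B1–B2, B1–B3, B3–B4, B2–B5
The largest bag has 3 vertices, giving width 2; this decomposition certifies tw(G) ≤ 2. Conversely, {0, 3, 6} is a clique of size 3, and the vertices of any clique must share a bag in every tree decomposition; so some bag has ≥ 3 vertices and tw(G) ≥ 2. The upper and lower bounds meet at 2, so that is the treewidth.

2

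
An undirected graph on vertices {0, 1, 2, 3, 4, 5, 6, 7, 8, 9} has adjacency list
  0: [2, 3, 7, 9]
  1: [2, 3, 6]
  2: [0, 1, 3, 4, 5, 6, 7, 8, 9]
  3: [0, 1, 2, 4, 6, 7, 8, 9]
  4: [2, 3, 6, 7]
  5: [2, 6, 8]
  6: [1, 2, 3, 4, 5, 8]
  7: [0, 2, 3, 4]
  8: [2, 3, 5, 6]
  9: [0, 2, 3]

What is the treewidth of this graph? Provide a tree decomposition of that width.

The largest bag has 4 vertices, giving width 3; this decomposition certifies tw(G) ≤ 3. On the other hand G contains the 4-clique {0, 2, 3, 9}. A clique must lie in a single bag of any decomposition, so no decomposition can have width below 3. Hence tw(G) = 3 exactly.

Treewidth 3.
One such decomposition:
Bags: B1 = {0, 2, 3, 7}  B2 = {2, 3, 4, 7}  B3 = {0, 2, 3, 9}  B4 = {2, 3, 4, 6}  B5 = {2, 3, 6, 8}  B6 = {1, 2, 3, 6}  B7 = {2, 5, 6, 8}
Tree: B1–B2, B1–B3, B2–B4, B4–B5, B5–B6, B5–B7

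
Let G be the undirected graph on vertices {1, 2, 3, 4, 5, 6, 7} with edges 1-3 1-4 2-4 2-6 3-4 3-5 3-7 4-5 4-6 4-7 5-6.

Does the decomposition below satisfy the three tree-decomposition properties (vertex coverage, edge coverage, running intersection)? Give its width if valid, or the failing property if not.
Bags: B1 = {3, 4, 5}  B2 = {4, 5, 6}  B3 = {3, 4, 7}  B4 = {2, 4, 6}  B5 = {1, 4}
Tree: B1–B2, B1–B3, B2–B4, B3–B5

No — edge (3,1) lies in no bag.

A tree decomposition must satisfy three properties: every vertex lies in some bag; for every edge, both endpoints lie together in some bag; and for every vertex, the bags containing it form a connected subtree. Here edge (3,1) lies in no bag, so the decomposition is invalid.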